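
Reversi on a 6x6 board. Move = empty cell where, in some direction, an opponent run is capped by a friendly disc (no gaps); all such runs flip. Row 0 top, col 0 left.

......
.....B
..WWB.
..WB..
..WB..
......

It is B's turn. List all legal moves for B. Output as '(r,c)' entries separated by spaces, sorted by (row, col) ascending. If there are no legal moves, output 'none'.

Answer: (1,1) (1,3) (2,1) (3,1) (4,1) (5,1)

Derivation:
(1,1): flips 1 -> legal
(1,2): no bracket -> illegal
(1,3): flips 1 -> legal
(1,4): no bracket -> illegal
(2,1): flips 3 -> legal
(3,1): flips 1 -> legal
(3,4): no bracket -> illegal
(4,1): flips 1 -> legal
(5,1): flips 1 -> legal
(5,2): no bracket -> illegal
(5,3): no bracket -> illegal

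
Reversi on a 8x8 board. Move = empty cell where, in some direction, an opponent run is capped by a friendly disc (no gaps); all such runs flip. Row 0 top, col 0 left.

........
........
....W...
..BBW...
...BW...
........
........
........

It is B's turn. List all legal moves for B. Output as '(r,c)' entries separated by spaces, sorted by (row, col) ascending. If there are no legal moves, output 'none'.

Answer: (1,5) (2,5) (3,5) (4,5) (5,5)

Derivation:
(1,3): no bracket -> illegal
(1,4): no bracket -> illegal
(1,5): flips 1 -> legal
(2,3): no bracket -> illegal
(2,5): flips 1 -> legal
(3,5): flips 1 -> legal
(4,5): flips 1 -> legal
(5,3): no bracket -> illegal
(5,4): no bracket -> illegal
(5,5): flips 1 -> legal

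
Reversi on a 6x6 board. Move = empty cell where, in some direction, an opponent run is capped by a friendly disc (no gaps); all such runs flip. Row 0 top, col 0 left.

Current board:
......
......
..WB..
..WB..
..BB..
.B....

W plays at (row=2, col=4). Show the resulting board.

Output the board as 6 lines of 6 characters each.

Place W at (2,4); scan 8 dirs for brackets.
Dir NW: first cell '.' (not opp) -> no flip
Dir N: first cell '.' (not opp) -> no flip
Dir NE: first cell '.' (not opp) -> no flip
Dir W: opp run (2,3) capped by W -> flip
Dir E: first cell '.' (not opp) -> no flip
Dir SW: opp run (3,3) (4,2) (5,1), next=edge -> no flip
Dir S: first cell '.' (not opp) -> no flip
Dir SE: first cell '.' (not opp) -> no flip
All flips: (2,3)

Answer: ......
......
..WWW.
..WB..
..BB..
.B....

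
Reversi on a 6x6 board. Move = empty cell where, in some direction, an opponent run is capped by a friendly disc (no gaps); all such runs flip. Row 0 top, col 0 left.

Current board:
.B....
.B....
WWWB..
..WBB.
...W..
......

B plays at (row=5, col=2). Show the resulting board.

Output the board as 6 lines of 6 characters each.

Place B at (5,2); scan 8 dirs for brackets.
Dir NW: first cell '.' (not opp) -> no flip
Dir N: first cell '.' (not opp) -> no flip
Dir NE: opp run (4,3) capped by B -> flip
Dir W: first cell '.' (not opp) -> no flip
Dir E: first cell '.' (not opp) -> no flip
Dir SW: edge -> no flip
Dir S: edge -> no flip
Dir SE: edge -> no flip
All flips: (4,3)

Answer: .B....
.B....
WWWB..
..WBB.
...B..
..B...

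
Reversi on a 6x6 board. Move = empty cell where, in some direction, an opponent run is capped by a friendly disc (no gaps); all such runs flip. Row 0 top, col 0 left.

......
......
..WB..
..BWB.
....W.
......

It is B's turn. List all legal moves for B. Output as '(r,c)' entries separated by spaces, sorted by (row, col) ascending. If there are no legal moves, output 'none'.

Answer: (1,2) (2,1) (4,3) (5,4)

Derivation:
(1,1): no bracket -> illegal
(1,2): flips 1 -> legal
(1,3): no bracket -> illegal
(2,1): flips 1 -> legal
(2,4): no bracket -> illegal
(3,1): no bracket -> illegal
(3,5): no bracket -> illegal
(4,2): no bracket -> illegal
(4,3): flips 1 -> legal
(4,5): no bracket -> illegal
(5,3): no bracket -> illegal
(5,4): flips 1 -> legal
(5,5): no bracket -> illegal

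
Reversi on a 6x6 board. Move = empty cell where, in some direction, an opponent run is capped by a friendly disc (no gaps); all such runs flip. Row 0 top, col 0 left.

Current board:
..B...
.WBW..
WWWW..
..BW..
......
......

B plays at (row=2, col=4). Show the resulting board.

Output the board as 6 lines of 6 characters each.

Answer: ..B...
.WBB..
WWWWB.
..BW..
......
......

Derivation:
Place B at (2,4); scan 8 dirs for brackets.
Dir NW: opp run (1,3) capped by B -> flip
Dir N: first cell '.' (not opp) -> no flip
Dir NE: first cell '.' (not opp) -> no flip
Dir W: opp run (2,3) (2,2) (2,1) (2,0), next=edge -> no flip
Dir E: first cell '.' (not opp) -> no flip
Dir SW: opp run (3,3), next='.' -> no flip
Dir S: first cell '.' (not opp) -> no flip
Dir SE: first cell '.' (not opp) -> no flip
All flips: (1,3)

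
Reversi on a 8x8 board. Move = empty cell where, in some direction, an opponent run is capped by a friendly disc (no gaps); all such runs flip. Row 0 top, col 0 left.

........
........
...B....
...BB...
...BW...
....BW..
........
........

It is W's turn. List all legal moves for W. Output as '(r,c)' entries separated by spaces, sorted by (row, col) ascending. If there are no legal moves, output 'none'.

(1,2): no bracket -> illegal
(1,3): no bracket -> illegal
(1,4): no bracket -> illegal
(2,2): flips 1 -> legal
(2,4): flips 1 -> legal
(2,5): no bracket -> illegal
(3,2): no bracket -> illegal
(3,5): no bracket -> illegal
(4,2): flips 1 -> legal
(4,5): no bracket -> illegal
(5,2): no bracket -> illegal
(5,3): flips 1 -> legal
(6,3): no bracket -> illegal
(6,4): flips 1 -> legal
(6,5): no bracket -> illegal

Answer: (2,2) (2,4) (4,2) (5,3) (6,4)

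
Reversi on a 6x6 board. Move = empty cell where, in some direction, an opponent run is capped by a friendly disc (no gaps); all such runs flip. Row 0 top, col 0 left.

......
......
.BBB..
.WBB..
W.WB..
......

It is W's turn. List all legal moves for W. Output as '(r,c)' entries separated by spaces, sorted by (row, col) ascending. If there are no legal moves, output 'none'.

Answer: (1,1) (1,2) (1,3) (2,4) (3,4) (4,4)

Derivation:
(1,0): no bracket -> illegal
(1,1): flips 1 -> legal
(1,2): flips 2 -> legal
(1,3): flips 1 -> legal
(1,4): no bracket -> illegal
(2,0): no bracket -> illegal
(2,4): flips 1 -> legal
(3,0): no bracket -> illegal
(3,4): flips 2 -> legal
(4,1): no bracket -> illegal
(4,4): flips 1 -> legal
(5,2): no bracket -> illegal
(5,3): no bracket -> illegal
(5,4): no bracket -> illegal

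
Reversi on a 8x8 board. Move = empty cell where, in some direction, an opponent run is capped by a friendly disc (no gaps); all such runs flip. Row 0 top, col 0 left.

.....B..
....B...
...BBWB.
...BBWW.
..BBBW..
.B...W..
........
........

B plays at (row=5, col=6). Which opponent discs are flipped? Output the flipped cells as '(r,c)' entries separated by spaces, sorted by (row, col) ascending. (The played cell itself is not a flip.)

Answer: (4,5)

Derivation:
Dir NW: opp run (4,5) capped by B -> flip
Dir N: first cell '.' (not opp) -> no flip
Dir NE: first cell '.' (not opp) -> no flip
Dir W: opp run (5,5), next='.' -> no flip
Dir E: first cell '.' (not opp) -> no flip
Dir SW: first cell '.' (not opp) -> no flip
Dir S: first cell '.' (not opp) -> no flip
Dir SE: first cell '.' (not opp) -> no flip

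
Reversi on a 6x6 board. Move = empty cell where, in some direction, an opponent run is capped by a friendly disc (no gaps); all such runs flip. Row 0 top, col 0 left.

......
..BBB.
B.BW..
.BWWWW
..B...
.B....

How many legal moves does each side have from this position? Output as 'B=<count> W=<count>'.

Answer: B=5 W=8

Derivation:
-- B to move --
(2,1): no bracket -> illegal
(2,4): flips 2 -> legal
(2,5): no bracket -> illegal
(4,1): flips 2 -> legal
(4,3): flips 2 -> legal
(4,4): flips 1 -> legal
(4,5): flips 2 -> legal
B mobility = 5
-- W to move --
(0,1): flips 1 -> legal
(0,2): flips 2 -> legal
(0,3): flips 1 -> legal
(0,4): no bracket -> illegal
(0,5): flips 1 -> legal
(1,0): no bracket -> illegal
(1,1): flips 1 -> legal
(1,5): no bracket -> illegal
(2,1): flips 1 -> legal
(2,4): no bracket -> illegal
(2,5): no bracket -> illegal
(3,0): flips 1 -> legal
(4,0): no bracket -> illegal
(4,1): no bracket -> illegal
(4,3): no bracket -> illegal
(5,0): no bracket -> illegal
(5,2): flips 1 -> legal
(5,3): no bracket -> illegal
W mobility = 8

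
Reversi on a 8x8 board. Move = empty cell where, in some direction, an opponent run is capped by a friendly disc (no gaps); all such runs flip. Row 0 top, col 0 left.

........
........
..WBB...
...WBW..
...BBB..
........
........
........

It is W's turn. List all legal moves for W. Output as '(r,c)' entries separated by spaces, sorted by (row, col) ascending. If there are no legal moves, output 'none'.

Answer: (1,3) (1,5) (2,5) (5,3) (5,5)

Derivation:
(1,2): no bracket -> illegal
(1,3): flips 2 -> legal
(1,4): no bracket -> illegal
(1,5): flips 1 -> legal
(2,5): flips 2 -> legal
(3,2): no bracket -> illegal
(3,6): no bracket -> illegal
(4,2): no bracket -> illegal
(4,6): no bracket -> illegal
(5,2): no bracket -> illegal
(5,3): flips 2 -> legal
(5,4): no bracket -> illegal
(5,5): flips 2 -> legal
(5,6): no bracket -> illegal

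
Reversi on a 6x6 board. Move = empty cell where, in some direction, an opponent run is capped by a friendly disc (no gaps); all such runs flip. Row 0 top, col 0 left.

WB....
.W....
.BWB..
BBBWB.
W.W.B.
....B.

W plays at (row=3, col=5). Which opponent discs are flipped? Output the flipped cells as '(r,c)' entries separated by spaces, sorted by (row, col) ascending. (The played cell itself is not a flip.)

Answer: (3,4)

Derivation:
Dir NW: first cell '.' (not opp) -> no flip
Dir N: first cell '.' (not opp) -> no flip
Dir NE: edge -> no flip
Dir W: opp run (3,4) capped by W -> flip
Dir E: edge -> no flip
Dir SW: opp run (4,4), next='.' -> no flip
Dir S: first cell '.' (not opp) -> no flip
Dir SE: edge -> no flip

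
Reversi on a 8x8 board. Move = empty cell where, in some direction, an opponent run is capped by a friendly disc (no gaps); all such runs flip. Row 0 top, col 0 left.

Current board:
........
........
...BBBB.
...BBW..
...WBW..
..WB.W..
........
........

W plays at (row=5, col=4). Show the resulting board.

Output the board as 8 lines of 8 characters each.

Place W at (5,4); scan 8 dirs for brackets.
Dir NW: first cell 'W' (not opp) -> no flip
Dir N: opp run (4,4) (3,4) (2,4), next='.' -> no flip
Dir NE: first cell 'W' (not opp) -> no flip
Dir W: opp run (5,3) capped by W -> flip
Dir E: first cell 'W' (not opp) -> no flip
Dir SW: first cell '.' (not opp) -> no flip
Dir S: first cell '.' (not opp) -> no flip
Dir SE: first cell '.' (not opp) -> no flip
All flips: (5,3)

Answer: ........
........
...BBBB.
...BBW..
...WBW..
..WWWW..
........
........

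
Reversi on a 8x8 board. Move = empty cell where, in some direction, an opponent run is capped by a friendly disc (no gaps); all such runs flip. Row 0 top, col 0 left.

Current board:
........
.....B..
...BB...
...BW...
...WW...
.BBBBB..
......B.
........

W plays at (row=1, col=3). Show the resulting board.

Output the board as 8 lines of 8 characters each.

Place W at (1,3); scan 8 dirs for brackets.
Dir NW: first cell '.' (not opp) -> no flip
Dir N: first cell '.' (not opp) -> no flip
Dir NE: first cell '.' (not opp) -> no flip
Dir W: first cell '.' (not opp) -> no flip
Dir E: first cell '.' (not opp) -> no flip
Dir SW: first cell '.' (not opp) -> no flip
Dir S: opp run (2,3) (3,3) capped by W -> flip
Dir SE: opp run (2,4), next='.' -> no flip
All flips: (2,3) (3,3)

Answer: ........
...W.B..
...WB...
...WW...
...WW...
.BBBBB..
......B.
........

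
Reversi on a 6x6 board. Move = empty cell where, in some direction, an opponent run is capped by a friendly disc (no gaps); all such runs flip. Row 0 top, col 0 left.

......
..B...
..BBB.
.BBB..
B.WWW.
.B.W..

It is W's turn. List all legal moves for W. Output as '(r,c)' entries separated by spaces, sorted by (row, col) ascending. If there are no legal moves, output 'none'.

Answer: (0,2) (1,1) (1,3) (1,5) (2,0) (2,1)

Derivation:
(0,1): no bracket -> illegal
(0,2): flips 3 -> legal
(0,3): no bracket -> illegal
(1,1): flips 2 -> legal
(1,3): flips 2 -> legal
(1,4): no bracket -> illegal
(1,5): flips 2 -> legal
(2,0): flips 1 -> legal
(2,1): flips 1 -> legal
(2,5): no bracket -> illegal
(3,0): no bracket -> illegal
(3,4): no bracket -> illegal
(3,5): no bracket -> illegal
(4,1): no bracket -> illegal
(5,0): no bracket -> illegal
(5,2): no bracket -> illegal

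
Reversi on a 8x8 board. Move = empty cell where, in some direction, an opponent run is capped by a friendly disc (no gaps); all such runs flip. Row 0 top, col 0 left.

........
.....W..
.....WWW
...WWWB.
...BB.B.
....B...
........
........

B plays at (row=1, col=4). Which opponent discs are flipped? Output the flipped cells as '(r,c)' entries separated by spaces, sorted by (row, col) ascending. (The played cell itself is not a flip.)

Dir NW: first cell '.' (not opp) -> no flip
Dir N: first cell '.' (not opp) -> no flip
Dir NE: first cell '.' (not opp) -> no flip
Dir W: first cell '.' (not opp) -> no flip
Dir E: opp run (1,5), next='.' -> no flip
Dir SW: first cell '.' (not opp) -> no flip
Dir S: first cell '.' (not opp) -> no flip
Dir SE: opp run (2,5) capped by B -> flip

Answer: (2,5)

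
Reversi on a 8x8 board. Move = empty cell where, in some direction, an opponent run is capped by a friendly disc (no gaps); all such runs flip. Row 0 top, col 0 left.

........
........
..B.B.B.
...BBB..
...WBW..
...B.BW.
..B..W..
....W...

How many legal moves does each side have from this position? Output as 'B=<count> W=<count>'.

-- B to move --
(3,2): no bracket -> illegal
(3,6): no bracket -> illegal
(4,2): flips 1 -> legal
(4,6): flips 1 -> legal
(4,7): no bracket -> illegal
(5,2): flips 1 -> legal
(5,4): no bracket -> illegal
(5,7): flips 1 -> legal
(6,3): no bracket -> illegal
(6,4): no bracket -> illegal
(6,6): no bracket -> illegal
(6,7): flips 2 -> legal
(7,3): no bracket -> illegal
(7,5): flips 1 -> legal
(7,6): no bracket -> illegal
B mobility = 6
-- W to move --
(1,1): no bracket -> illegal
(1,2): no bracket -> illegal
(1,3): no bracket -> illegal
(1,4): no bracket -> illegal
(1,5): no bracket -> illegal
(1,6): no bracket -> illegal
(1,7): no bracket -> illegal
(2,1): no bracket -> illegal
(2,3): flips 2 -> legal
(2,5): flips 2 -> legal
(2,7): no bracket -> illegal
(3,1): no bracket -> illegal
(3,2): no bracket -> illegal
(3,6): no bracket -> illegal
(3,7): no bracket -> illegal
(4,2): no bracket -> illegal
(4,6): no bracket -> illegal
(5,1): no bracket -> illegal
(5,2): no bracket -> illegal
(5,4): flips 1 -> legal
(6,1): no bracket -> illegal
(6,3): flips 1 -> legal
(6,4): no bracket -> illegal
(6,6): no bracket -> illegal
(7,1): no bracket -> illegal
(7,2): no bracket -> illegal
(7,3): no bracket -> illegal
W mobility = 4

Answer: B=6 W=4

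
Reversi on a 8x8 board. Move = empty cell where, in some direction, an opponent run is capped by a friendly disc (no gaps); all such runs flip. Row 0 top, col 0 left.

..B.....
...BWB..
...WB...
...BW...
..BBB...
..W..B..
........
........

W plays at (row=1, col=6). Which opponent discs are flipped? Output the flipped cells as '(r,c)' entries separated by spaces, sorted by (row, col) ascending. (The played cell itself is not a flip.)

Dir NW: first cell '.' (not opp) -> no flip
Dir N: first cell '.' (not opp) -> no flip
Dir NE: first cell '.' (not opp) -> no flip
Dir W: opp run (1,5) capped by W -> flip
Dir E: first cell '.' (not opp) -> no flip
Dir SW: first cell '.' (not opp) -> no flip
Dir S: first cell '.' (not opp) -> no flip
Dir SE: first cell '.' (not opp) -> no flip

Answer: (1,5)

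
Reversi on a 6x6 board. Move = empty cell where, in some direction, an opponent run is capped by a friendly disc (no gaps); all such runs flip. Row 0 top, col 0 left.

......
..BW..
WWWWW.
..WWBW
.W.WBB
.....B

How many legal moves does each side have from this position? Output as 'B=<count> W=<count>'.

-- B to move --
(0,2): no bracket -> illegal
(0,3): no bracket -> illegal
(0,4): no bracket -> illegal
(1,0): no bracket -> illegal
(1,1): flips 2 -> legal
(1,4): flips 2 -> legal
(1,5): no bracket -> illegal
(2,5): flips 1 -> legal
(3,0): flips 1 -> legal
(3,1): flips 2 -> legal
(4,0): no bracket -> illegal
(4,2): flips 3 -> legal
(5,0): no bracket -> illegal
(5,1): no bracket -> illegal
(5,2): flips 1 -> legal
(5,3): no bracket -> illegal
(5,4): no bracket -> illegal
B mobility = 7
-- W to move --
(0,1): flips 1 -> legal
(0,2): flips 1 -> legal
(0,3): flips 1 -> legal
(1,1): flips 1 -> legal
(2,5): flips 1 -> legal
(5,3): flips 1 -> legal
(5,4): flips 2 -> legal
W mobility = 7

Answer: B=7 W=7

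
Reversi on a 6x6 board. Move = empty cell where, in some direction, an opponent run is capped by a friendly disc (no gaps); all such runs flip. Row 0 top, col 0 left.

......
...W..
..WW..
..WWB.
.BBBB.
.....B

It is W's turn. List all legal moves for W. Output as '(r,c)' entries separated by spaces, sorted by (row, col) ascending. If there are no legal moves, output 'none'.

Answer: (3,5) (4,5) (5,0) (5,1) (5,2) (5,3) (5,4)

Derivation:
(2,4): no bracket -> illegal
(2,5): no bracket -> illegal
(3,0): no bracket -> illegal
(3,1): no bracket -> illegal
(3,5): flips 1 -> legal
(4,0): no bracket -> illegal
(4,5): flips 1 -> legal
(5,0): flips 1 -> legal
(5,1): flips 1 -> legal
(5,2): flips 1 -> legal
(5,3): flips 1 -> legal
(5,4): flips 1 -> legal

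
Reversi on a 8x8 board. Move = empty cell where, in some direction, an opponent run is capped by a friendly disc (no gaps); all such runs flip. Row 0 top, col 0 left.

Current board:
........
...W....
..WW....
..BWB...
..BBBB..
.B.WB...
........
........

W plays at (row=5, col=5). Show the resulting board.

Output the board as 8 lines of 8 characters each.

Answer: ........
...W....
..WW....
..BWB...
..BBWB..
.B.WWW..
........
........

Derivation:
Place W at (5,5); scan 8 dirs for brackets.
Dir NW: opp run (4,4) capped by W -> flip
Dir N: opp run (4,5), next='.' -> no flip
Dir NE: first cell '.' (not opp) -> no flip
Dir W: opp run (5,4) capped by W -> flip
Dir E: first cell '.' (not opp) -> no flip
Dir SW: first cell '.' (not opp) -> no flip
Dir S: first cell '.' (not opp) -> no flip
Dir SE: first cell '.' (not opp) -> no flip
All flips: (4,4) (5,4)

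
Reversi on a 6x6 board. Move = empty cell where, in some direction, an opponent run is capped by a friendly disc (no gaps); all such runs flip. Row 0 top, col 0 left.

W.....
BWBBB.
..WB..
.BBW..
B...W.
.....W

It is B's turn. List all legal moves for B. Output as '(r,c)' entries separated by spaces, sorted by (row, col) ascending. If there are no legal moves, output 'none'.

Answer: (2,1) (3,4) (4,3)

Derivation:
(0,1): no bracket -> illegal
(0,2): no bracket -> illegal
(2,0): no bracket -> illegal
(2,1): flips 1 -> legal
(2,4): no bracket -> illegal
(3,4): flips 1 -> legal
(3,5): no bracket -> illegal
(4,2): no bracket -> illegal
(4,3): flips 1 -> legal
(4,5): no bracket -> illegal
(5,3): no bracket -> illegal
(5,4): no bracket -> illegal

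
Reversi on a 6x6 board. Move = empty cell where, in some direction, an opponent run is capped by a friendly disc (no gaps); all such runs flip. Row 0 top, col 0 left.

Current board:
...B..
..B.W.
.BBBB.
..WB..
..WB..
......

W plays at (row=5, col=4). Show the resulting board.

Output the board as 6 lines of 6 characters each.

Place W at (5,4); scan 8 dirs for brackets.
Dir NW: opp run (4,3) capped by W -> flip
Dir N: first cell '.' (not opp) -> no flip
Dir NE: first cell '.' (not opp) -> no flip
Dir W: first cell '.' (not opp) -> no flip
Dir E: first cell '.' (not opp) -> no flip
Dir SW: edge -> no flip
Dir S: edge -> no flip
Dir SE: edge -> no flip
All flips: (4,3)

Answer: ...B..
..B.W.
.BBBB.
..WB..
..WW..
....W.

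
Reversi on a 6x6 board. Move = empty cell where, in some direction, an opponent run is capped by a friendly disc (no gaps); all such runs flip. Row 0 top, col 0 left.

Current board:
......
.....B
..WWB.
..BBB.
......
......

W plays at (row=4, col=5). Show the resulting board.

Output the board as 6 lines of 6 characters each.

Answer: ......
.....B
..WWB.
..BBW.
.....W
......

Derivation:
Place W at (4,5); scan 8 dirs for brackets.
Dir NW: opp run (3,4) capped by W -> flip
Dir N: first cell '.' (not opp) -> no flip
Dir NE: edge -> no flip
Dir W: first cell '.' (not opp) -> no flip
Dir E: edge -> no flip
Dir SW: first cell '.' (not opp) -> no flip
Dir S: first cell '.' (not opp) -> no flip
Dir SE: edge -> no flip
All flips: (3,4)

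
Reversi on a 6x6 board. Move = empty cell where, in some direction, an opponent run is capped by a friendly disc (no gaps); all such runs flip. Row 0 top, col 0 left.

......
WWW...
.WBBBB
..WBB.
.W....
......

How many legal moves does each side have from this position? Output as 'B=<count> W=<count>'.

Answer: B=7 W=4

Derivation:
-- B to move --
(0,0): flips 1 -> legal
(0,1): flips 1 -> legal
(0,2): flips 1 -> legal
(0,3): no bracket -> illegal
(1,3): no bracket -> illegal
(2,0): flips 1 -> legal
(3,0): no bracket -> illegal
(3,1): flips 1 -> legal
(4,0): no bracket -> illegal
(4,2): flips 1 -> legal
(4,3): no bracket -> illegal
(5,0): flips 2 -> legal
(5,1): no bracket -> illegal
(5,2): no bracket -> illegal
B mobility = 7
-- W to move --
(1,3): no bracket -> illegal
(1,4): flips 1 -> legal
(1,5): no bracket -> illegal
(3,1): no bracket -> illegal
(3,5): flips 2 -> legal
(4,2): no bracket -> illegal
(4,3): no bracket -> illegal
(4,4): flips 2 -> legal
(4,5): flips 2 -> legal
W mobility = 4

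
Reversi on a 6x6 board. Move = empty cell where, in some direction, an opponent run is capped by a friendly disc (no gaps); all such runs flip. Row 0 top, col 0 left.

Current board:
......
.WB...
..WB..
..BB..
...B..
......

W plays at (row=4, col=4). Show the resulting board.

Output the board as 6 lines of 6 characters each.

Answer: ......
.WB...
..WB..
..BW..
...BW.
......

Derivation:
Place W at (4,4); scan 8 dirs for brackets.
Dir NW: opp run (3,3) capped by W -> flip
Dir N: first cell '.' (not opp) -> no flip
Dir NE: first cell '.' (not opp) -> no flip
Dir W: opp run (4,3), next='.' -> no flip
Dir E: first cell '.' (not opp) -> no flip
Dir SW: first cell '.' (not opp) -> no flip
Dir S: first cell '.' (not opp) -> no flip
Dir SE: first cell '.' (not opp) -> no flip
All flips: (3,3)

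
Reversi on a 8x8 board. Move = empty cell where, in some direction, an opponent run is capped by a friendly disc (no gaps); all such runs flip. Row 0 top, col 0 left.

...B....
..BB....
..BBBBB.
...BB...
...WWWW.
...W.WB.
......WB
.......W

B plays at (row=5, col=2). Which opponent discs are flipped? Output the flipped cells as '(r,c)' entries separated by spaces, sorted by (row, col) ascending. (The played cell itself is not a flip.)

Dir NW: first cell '.' (not opp) -> no flip
Dir N: first cell '.' (not opp) -> no flip
Dir NE: opp run (4,3) capped by B -> flip
Dir W: first cell '.' (not opp) -> no flip
Dir E: opp run (5,3), next='.' -> no flip
Dir SW: first cell '.' (not opp) -> no flip
Dir S: first cell '.' (not opp) -> no flip
Dir SE: first cell '.' (not opp) -> no flip

Answer: (4,3)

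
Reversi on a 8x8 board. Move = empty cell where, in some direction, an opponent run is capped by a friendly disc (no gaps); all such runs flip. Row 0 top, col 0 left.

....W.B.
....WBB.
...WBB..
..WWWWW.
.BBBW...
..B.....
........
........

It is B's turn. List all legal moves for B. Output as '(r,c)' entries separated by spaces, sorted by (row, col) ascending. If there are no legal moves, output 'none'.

(0,3): flips 1 -> legal
(0,5): flips 3 -> legal
(1,2): no bracket -> illegal
(1,3): flips 3 -> legal
(2,1): flips 1 -> legal
(2,2): flips 2 -> legal
(2,6): no bracket -> illegal
(2,7): no bracket -> illegal
(3,1): no bracket -> illegal
(3,7): no bracket -> illegal
(4,5): flips 2 -> legal
(4,6): flips 1 -> legal
(4,7): flips 1 -> legal
(5,3): no bracket -> illegal
(5,4): flips 2 -> legal
(5,5): no bracket -> illegal

Answer: (0,3) (0,5) (1,3) (2,1) (2,2) (4,5) (4,6) (4,7) (5,4)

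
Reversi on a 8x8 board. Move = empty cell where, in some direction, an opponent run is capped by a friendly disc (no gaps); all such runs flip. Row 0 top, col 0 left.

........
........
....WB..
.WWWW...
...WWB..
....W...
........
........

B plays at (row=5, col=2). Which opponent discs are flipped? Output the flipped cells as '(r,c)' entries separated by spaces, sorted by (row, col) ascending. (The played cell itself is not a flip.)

Answer: (3,4) (4,3)

Derivation:
Dir NW: first cell '.' (not opp) -> no flip
Dir N: first cell '.' (not opp) -> no flip
Dir NE: opp run (4,3) (3,4) capped by B -> flip
Dir W: first cell '.' (not opp) -> no flip
Dir E: first cell '.' (not opp) -> no flip
Dir SW: first cell '.' (not opp) -> no flip
Dir S: first cell '.' (not opp) -> no flip
Dir SE: first cell '.' (not opp) -> no flip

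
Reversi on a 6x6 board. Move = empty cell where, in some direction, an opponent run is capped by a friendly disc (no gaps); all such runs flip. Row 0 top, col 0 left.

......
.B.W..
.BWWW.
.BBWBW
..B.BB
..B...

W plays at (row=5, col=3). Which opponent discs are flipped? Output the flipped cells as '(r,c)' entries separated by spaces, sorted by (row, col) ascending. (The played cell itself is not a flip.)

Answer: (4,4)

Derivation:
Dir NW: opp run (4,2) (3,1), next='.' -> no flip
Dir N: first cell '.' (not opp) -> no flip
Dir NE: opp run (4,4) capped by W -> flip
Dir W: opp run (5,2), next='.' -> no flip
Dir E: first cell '.' (not opp) -> no flip
Dir SW: edge -> no flip
Dir S: edge -> no flip
Dir SE: edge -> no flip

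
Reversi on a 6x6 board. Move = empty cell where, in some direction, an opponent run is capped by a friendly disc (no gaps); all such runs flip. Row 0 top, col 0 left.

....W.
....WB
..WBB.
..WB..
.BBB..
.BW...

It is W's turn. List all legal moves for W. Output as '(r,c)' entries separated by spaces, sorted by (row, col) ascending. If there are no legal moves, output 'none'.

(0,5): no bracket -> illegal
(1,2): no bracket -> illegal
(1,3): no bracket -> illegal
(2,5): flips 2 -> legal
(3,0): flips 1 -> legal
(3,1): no bracket -> illegal
(3,4): flips 3 -> legal
(3,5): no bracket -> illegal
(4,0): no bracket -> illegal
(4,4): flips 1 -> legal
(5,0): flips 2 -> legal
(5,3): no bracket -> illegal
(5,4): flips 1 -> legal

Answer: (2,5) (3,0) (3,4) (4,4) (5,0) (5,4)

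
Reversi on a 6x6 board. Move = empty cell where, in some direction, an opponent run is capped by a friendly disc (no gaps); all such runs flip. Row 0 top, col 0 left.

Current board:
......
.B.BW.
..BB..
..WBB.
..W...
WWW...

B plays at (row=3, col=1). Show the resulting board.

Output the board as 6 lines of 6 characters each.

Place B at (3,1); scan 8 dirs for brackets.
Dir NW: first cell '.' (not opp) -> no flip
Dir N: first cell '.' (not opp) -> no flip
Dir NE: first cell 'B' (not opp) -> no flip
Dir W: first cell '.' (not opp) -> no flip
Dir E: opp run (3,2) capped by B -> flip
Dir SW: first cell '.' (not opp) -> no flip
Dir S: first cell '.' (not opp) -> no flip
Dir SE: opp run (4,2), next='.' -> no flip
All flips: (3,2)

Answer: ......
.B.BW.
..BB..
.BBBB.
..W...
WWW...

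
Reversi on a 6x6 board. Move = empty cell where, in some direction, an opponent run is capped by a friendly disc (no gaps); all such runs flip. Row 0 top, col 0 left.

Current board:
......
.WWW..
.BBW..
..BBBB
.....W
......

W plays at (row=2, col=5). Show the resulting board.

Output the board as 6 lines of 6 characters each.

Answer: ......
.WWW..
.BBW.W
..BBBW
.....W
......

Derivation:
Place W at (2,5); scan 8 dirs for brackets.
Dir NW: first cell '.' (not opp) -> no flip
Dir N: first cell '.' (not opp) -> no flip
Dir NE: edge -> no flip
Dir W: first cell '.' (not opp) -> no flip
Dir E: edge -> no flip
Dir SW: opp run (3,4), next='.' -> no flip
Dir S: opp run (3,5) capped by W -> flip
Dir SE: edge -> no flip
All flips: (3,5)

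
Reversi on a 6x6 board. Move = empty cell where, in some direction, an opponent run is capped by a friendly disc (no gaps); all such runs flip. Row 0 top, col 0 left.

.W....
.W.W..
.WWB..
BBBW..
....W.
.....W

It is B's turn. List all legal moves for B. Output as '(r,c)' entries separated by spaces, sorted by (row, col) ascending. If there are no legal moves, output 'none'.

Answer: (0,3) (0,4) (1,0) (1,2) (2,0) (3,4) (4,3)

Derivation:
(0,0): no bracket -> illegal
(0,2): no bracket -> illegal
(0,3): flips 1 -> legal
(0,4): flips 2 -> legal
(1,0): flips 1 -> legal
(1,2): flips 2 -> legal
(1,4): no bracket -> illegal
(2,0): flips 2 -> legal
(2,4): no bracket -> illegal
(3,4): flips 1 -> legal
(3,5): no bracket -> illegal
(4,2): no bracket -> illegal
(4,3): flips 1 -> legal
(4,5): no bracket -> illegal
(5,3): no bracket -> illegal
(5,4): no bracket -> illegal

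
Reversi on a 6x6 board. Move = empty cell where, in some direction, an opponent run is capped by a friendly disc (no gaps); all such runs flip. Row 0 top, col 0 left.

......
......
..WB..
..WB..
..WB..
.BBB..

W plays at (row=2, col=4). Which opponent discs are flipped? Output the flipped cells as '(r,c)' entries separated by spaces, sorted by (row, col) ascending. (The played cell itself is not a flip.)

Dir NW: first cell '.' (not opp) -> no flip
Dir N: first cell '.' (not opp) -> no flip
Dir NE: first cell '.' (not opp) -> no flip
Dir W: opp run (2,3) capped by W -> flip
Dir E: first cell '.' (not opp) -> no flip
Dir SW: opp run (3,3) capped by W -> flip
Dir S: first cell '.' (not opp) -> no flip
Dir SE: first cell '.' (not opp) -> no flip

Answer: (2,3) (3,3)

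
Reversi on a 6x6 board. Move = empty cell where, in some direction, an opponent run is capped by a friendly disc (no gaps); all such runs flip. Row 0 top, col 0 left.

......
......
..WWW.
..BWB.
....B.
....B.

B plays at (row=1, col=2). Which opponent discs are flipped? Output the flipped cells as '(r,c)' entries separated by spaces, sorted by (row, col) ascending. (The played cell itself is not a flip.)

Answer: (2,2) (2,3)

Derivation:
Dir NW: first cell '.' (not opp) -> no flip
Dir N: first cell '.' (not opp) -> no flip
Dir NE: first cell '.' (not opp) -> no flip
Dir W: first cell '.' (not opp) -> no flip
Dir E: first cell '.' (not opp) -> no flip
Dir SW: first cell '.' (not opp) -> no flip
Dir S: opp run (2,2) capped by B -> flip
Dir SE: opp run (2,3) capped by B -> flip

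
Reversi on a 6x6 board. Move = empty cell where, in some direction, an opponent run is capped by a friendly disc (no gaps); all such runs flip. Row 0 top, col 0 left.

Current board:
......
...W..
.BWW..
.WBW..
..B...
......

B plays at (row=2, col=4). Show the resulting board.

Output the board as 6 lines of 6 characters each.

Place B at (2,4); scan 8 dirs for brackets.
Dir NW: opp run (1,3), next='.' -> no flip
Dir N: first cell '.' (not opp) -> no flip
Dir NE: first cell '.' (not opp) -> no flip
Dir W: opp run (2,3) (2,2) capped by B -> flip
Dir E: first cell '.' (not opp) -> no flip
Dir SW: opp run (3,3) capped by B -> flip
Dir S: first cell '.' (not opp) -> no flip
Dir SE: first cell '.' (not opp) -> no flip
All flips: (2,2) (2,3) (3,3)

Answer: ......
...W..
.BBBB.
.WBB..
..B...
......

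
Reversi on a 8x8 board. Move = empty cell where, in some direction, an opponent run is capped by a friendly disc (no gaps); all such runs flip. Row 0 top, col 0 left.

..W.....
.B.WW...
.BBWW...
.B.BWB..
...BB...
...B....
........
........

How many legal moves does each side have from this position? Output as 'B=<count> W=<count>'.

-- B to move --
(0,1): no bracket -> illegal
(0,3): flips 2 -> legal
(0,4): flips 4 -> legal
(0,5): no bracket -> illegal
(1,2): no bracket -> illegal
(1,5): flips 1 -> legal
(2,5): flips 3 -> legal
(3,2): no bracket -> illegal
(4,5): no bracket -> illegal
B mobility = 4
-- W to move --
(0,0): no bracket -> illegal
(0,1): no bracket -> illegal
(1,0): no bracket -> illegal
(1,2): no bracket -> illegal
(2,0): flips 3 -> legal
(2,5): no bracket -> illegal
(2,6): no bracket -> illegal
(3,0): no bracket -> illegal
(3,2): flips 1 -> legal
(3,6): flips 1 -> legal
(4,0): flips 2 -> legal
(4,1): no bracket -> illegal
(4,2): flips 1 -> legal
(4,5): no bracket -> illegal
(4,6): flips 1 -> legal
(5,2): flips 1 -> legal
(5,4): flips 1 -> legal
(5,5): no bracket -> illegal
(6,2): no bracket -> illegal
(6,3): flips 3 -> legal
(6,4): no bracket -> illegal
W mobility = 9

Answer: B=4 W=9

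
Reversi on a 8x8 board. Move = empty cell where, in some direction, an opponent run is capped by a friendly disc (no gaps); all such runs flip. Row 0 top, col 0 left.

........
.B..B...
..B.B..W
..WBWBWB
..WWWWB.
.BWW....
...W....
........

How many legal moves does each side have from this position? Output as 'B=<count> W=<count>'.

Answer: B=8 W=11

Derivation:
-- B to move --
(1,6): no bracket -> illegal
(1,7): flips 1 -> legal
(2,1): no bracket -> illegal
(2,3): no bracket -> illegal
(2,5): no bracket -> illegal
(2,6): flips 1 -> legal
(3,1): flips 1 -> legal
(4,1): flips 4 -> legal
(4,7): no bracket -> illegal
(5,4): flips 4 -> legal
(5,5): flips 2 -> legal
(5,6): no bracket -> illegal
(6,1): no bracket -> illegal
(6,2): flips 5 -> legal
(6,4): no bracket -> illegal
(7,2): no bracket -> illegal
(7,3): flips 3 -> legal
(7,4): no bracket -> illegal
B mobility = 8
-- W to move --
(0,0): flips 3 -> legal
(0,1): no bracket -> illegal
(0,2): no bracket -> illegal
(0,3): no bracket -> illegal
(0,4): flips 2 -> legal
(0,5): no bracket -> illegal
(1,0): no bracket -> illegal
(1,2): flips 1 -> legal
(1,3): no bracket -> illegal
(1,5): flips 2 -> legal
(2,0): no bracket -> illegal
(2,1): no bracket -> illegal
(2,3): flips 1 -> legal
(2,5): flips 1 -> legal
(2,6): flips 1 -> legal
(3,1): no bracket -> illegal
(4,0): no bracket -> illegal
(4,1): no bracket -> illegal
(4,7): flips 2 -> legal
(5,0): flips 1 -> legal
(5,5): no bracket -> illegal
(5,6): flips 1 -> legal
(5,7): no bracket -> illegal
(6,0): flips 1 -> legal
(6,1): no bracket -> illegal
(6,2): no bracket -> illegal
W mobility = 11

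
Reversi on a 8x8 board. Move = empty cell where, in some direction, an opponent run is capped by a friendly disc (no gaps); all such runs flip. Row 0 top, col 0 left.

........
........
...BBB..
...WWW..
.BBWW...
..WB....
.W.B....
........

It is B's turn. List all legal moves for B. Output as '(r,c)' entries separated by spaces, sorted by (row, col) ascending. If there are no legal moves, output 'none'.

Answer: (2,6) (4,5) (4,6) (5,1) (5,4) (6,2) (7,0)

Derivation:
(2,2): no bracket -> illegal
(2,6): flips 2 -> legal
(3,2): no bracket -> illegal
(3,6): no bracket -> illegal
(4,5): flips 4 -> legal
(4,6): flips 1 -> legal
(5,0): no bracket -> illegal
(5,1): flips 1 -> legal
(5,4): flips 2 -> legal
(5,5): no bracket -> illegal
(6,0): no bracket -> illegal
(6,2): flips 1 -> legal
(7,0): flips 4 -> legal
(7,1): no bracket -> illegal
(7,2): no bracket -> illegal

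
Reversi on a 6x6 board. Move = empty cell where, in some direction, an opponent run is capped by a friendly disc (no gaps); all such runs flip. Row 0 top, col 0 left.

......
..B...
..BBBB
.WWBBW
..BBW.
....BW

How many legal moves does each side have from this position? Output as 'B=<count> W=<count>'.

-- B to move --
(2,0): flips 1 -> legal
(2,1): flips 1 -> legal
(3,0): flips 2 -> legal
(4,0): flips 1 -> legal
(4,1): flips 1 -> legal
(4,5): flips 2 -> legal
(5,3): no bracket -> illegal
B mobility = 6
-- W to move --
(0,1): no bracket -> illegal
(0,2): flips 2 -> legal
(0,3): no bracket -> illegal
(1,1): flips 2 -> legal
(1,3): flips 2 -> legal
(1,4): flips 3 -> legal
(1,5): flips 1 -> legal
(2,1): no bracket -> illegal
(4,1): flips 2 -> legal
(4,5): no bracket -> illegal
(5,1): no bracket -> illegal
(5,2): flips 1 -> legal
(5,3): flips 2 -> legal
W mobility = 8

Answer: B=6 W=8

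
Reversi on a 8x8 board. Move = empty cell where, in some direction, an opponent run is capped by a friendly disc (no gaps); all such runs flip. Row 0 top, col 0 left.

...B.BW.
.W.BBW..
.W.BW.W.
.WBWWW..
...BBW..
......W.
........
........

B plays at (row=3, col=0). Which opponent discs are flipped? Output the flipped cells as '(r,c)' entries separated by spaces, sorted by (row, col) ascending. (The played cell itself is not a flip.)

Dir NW: edge -> no flip
Dir N: first cell '.' (not opp) -> no flip
Dir NE: opp run (2,1), next='.' -> no flip
Dir W: edge -> no flip
Dir E: opp run (3,1) capped by B -> flip
Dir SW: edge -> no flip
Dir S: first cell '.' (not opp) -> no flip
Dir SE: first cell '.' (not opp) -> no flip

Answer: (3,1)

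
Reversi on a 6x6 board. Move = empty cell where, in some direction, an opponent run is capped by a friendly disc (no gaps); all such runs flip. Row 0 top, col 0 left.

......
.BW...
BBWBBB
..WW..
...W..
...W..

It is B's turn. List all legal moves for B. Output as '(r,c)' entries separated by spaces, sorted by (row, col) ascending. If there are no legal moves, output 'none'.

Answer: (0,1) (0,3) (1,3) (4,1) (4,2) (4,4) (5,4)

Derivation:
(0,1): flips 1 -> legal
(0,2): no bracket -> illegal
(0,3): flips 1 -> legal
(1,3): flips 1 -> legal
(3,1): no bracket -> illegal
(3,4): no bracket -> illegal
(4,1): flips 1 -> legal
(4,2): flips 1 -> legal
(4,4): flips 2 -> legal
(5,2): no bracket -> illegal
(5,4): flips 2 -> legal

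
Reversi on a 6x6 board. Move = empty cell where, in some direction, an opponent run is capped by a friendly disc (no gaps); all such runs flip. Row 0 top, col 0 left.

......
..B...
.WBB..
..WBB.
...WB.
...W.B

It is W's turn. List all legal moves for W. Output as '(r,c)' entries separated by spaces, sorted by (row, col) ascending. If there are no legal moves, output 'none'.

(0,1): no bracket -> illegal
(0,2): flips 2 -> legal
(0,3): flips 1 -> legal
(1,1): no bracket -> illegal
(1,3): flips 2 -> legal
(1,4): flips 1 -> legal
(2,4): flips 2 -> legal
(2,5): flips 1 -> legal
(3,1): no bracket -> illegal
(3,5): flips 3 -> legal
(4,2): no bracket -> illegal
(4,5): flips 1 -> legal
(5,4): no bracket -> illegal

Answer: (0,2) (0,3) (1,3) (1,4) (2,4) (2,5) (3,5) (4,5)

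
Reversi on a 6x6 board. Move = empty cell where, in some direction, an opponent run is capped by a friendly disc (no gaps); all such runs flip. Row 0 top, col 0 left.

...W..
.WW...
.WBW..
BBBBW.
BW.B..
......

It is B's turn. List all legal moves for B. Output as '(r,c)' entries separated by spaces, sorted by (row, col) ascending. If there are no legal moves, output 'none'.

(0,0): flips 1 -> legal
(0,1): flips 2 -> legal
(0,2): flips 1 -> legal
(0,4): no bracket -> illegal
(1,0): flips 1 -> legal
(1,3): flips 1 -> legal
(1,4): flips 1 -> legal
(2,0): flips 1 -> legal
(2,4): flips 1 -> legal
(2,5): flips 1 -> legal
(3,5): flips 1 -> legal
(4,2): flips 1 -> legal
(4,4): no bracket -> illegal
(4,5): no bracket -> illegal
(5,0): flips 1 -> legal
(5,1): flips 1 -> legal
(5,2): flips 1 -> legal

Answer: (0,0) (0,1) (0,2) (1,0) (1,3) (1,4) (2,0) (2,4) (2,5) (3,5) (4,2) (5,0) (5,1) (5,2)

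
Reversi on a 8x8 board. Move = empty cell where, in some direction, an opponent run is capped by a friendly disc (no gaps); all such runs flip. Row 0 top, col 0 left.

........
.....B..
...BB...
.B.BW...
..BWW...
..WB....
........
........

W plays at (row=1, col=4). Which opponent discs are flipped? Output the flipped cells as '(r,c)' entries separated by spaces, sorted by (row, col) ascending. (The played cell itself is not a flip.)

Answer: (2,4)

Derivation:
Dir NW: first cell '.' (not opp) -> no flip
Dir N: first cell '.' (not opp) -> no flip
Dir NE: first cell '.' (not opp) -> no flip
Dir W: first cell '.' (not opp) -> no flip
Dir E: opp run (1,5), next='.' -> no flip
Dir SW: opp run (2,3), next='.' -> no flip
Dir S: opp run (2,4) capped by W -> flip
Dir SE: first cell '.' (not opp) -> no flip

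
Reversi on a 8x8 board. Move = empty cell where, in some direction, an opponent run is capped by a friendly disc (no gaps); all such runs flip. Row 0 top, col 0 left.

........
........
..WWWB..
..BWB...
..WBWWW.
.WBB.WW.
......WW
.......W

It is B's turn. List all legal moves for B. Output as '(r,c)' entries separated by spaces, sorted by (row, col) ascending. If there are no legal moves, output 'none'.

Answer: (1,2) (1,3) (1,4) (2,1) (3,1) (3,5) (4,1) (4,7) (5,0) (5,4)

Derivation:
(1,1): no bracket -> illegal
(1,2): flips 2 -> legal
(1,3): flips 2 -> legal
(1,4): flips 2 -> legal
(1,5): no bracket -> illegal
(2,1): flips 3 -> legal
(3,1): flips 1 -> legal
(3,5): flips 1 -> legal
(3,6): no bracket -> illegal
(3,7): no bracket -> illegal
(4,0): no bracket -> illegal
(4,1): flips 1 -> legal
(4,7): flips 3 -> legal
(5,0): flips 1 -> legal
(5,4): flips 1 -> legal
(5,7): no bracket -> illegal
(6,0): no bracket -> illegal
(6,1): no bracket -> illegal
(6,2): no bracket -> illegal
(6,4): no bracket -> illegal
(6,5): no bracket -> illegal
(7,5): no bracket -> illegal
(7,6): no bracket -> illegal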